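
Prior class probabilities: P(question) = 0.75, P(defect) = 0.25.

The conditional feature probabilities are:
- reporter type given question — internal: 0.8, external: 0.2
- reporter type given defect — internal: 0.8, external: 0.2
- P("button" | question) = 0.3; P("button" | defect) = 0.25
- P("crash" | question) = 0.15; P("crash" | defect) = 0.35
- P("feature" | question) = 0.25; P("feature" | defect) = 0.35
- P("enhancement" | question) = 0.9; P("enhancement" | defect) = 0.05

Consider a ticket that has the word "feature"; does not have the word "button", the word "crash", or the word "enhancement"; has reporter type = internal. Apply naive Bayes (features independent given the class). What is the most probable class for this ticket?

question: 0.75 × 0.8 × (1−0.3) × (1−0.15) × 0.25 × (1−0.9) = 0.008925
defect: 0.25 × 0.8 × (1−0.25) × (1−0.35) × 0.35 × (1−0.05) = 0.03241875
Highest score → defect.

defect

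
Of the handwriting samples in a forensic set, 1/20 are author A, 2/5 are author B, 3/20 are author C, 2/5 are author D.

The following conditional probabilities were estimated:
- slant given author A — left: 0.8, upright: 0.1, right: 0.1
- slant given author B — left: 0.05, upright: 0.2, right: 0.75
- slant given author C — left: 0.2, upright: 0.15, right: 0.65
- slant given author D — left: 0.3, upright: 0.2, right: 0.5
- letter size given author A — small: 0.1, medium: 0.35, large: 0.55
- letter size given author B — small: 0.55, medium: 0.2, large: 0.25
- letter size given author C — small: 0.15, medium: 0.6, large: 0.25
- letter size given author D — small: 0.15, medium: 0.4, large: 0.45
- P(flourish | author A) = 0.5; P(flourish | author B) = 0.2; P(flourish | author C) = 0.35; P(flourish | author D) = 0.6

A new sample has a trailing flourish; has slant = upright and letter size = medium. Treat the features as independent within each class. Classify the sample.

author D

author A: 0.05 × 0.1 × 0.35 × 0.5 = 0.000875
author B: 0.4 × 0.2 × 0.2 × 0.2 = 0.0032
author C: 0.15 × 0.15 × 0.6 × 0.35 = 0.004725
author D: 0.4 × 0.2 × 0.4 × 0.6 = 0.0192
Highest score → author D.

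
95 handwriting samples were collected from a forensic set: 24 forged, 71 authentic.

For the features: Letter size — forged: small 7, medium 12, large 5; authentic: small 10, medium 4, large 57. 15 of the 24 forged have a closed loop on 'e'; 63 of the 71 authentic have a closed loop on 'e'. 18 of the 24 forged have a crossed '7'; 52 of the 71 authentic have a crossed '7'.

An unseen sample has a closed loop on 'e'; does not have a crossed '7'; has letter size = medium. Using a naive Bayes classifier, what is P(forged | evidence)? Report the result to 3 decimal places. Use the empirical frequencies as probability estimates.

0.664

forged: (24/95) × (12/24) × (15/24) × (6/24) ≈ 0.0197368
authentic: (71/95) × (4/71) × (63/71) × (19/71) ≈ 0.00999802
P(forged | x) = 0.0197368 / 0.02973482 ≈ 0.664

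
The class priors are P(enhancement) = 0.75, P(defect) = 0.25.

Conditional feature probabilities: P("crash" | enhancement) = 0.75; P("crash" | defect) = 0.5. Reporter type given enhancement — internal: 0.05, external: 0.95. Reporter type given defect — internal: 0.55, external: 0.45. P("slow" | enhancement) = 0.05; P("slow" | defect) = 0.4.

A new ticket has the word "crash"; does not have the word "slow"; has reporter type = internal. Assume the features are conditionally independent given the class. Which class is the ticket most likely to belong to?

defect

enhancement: 0.75 × 0.75 × 0.05 × (1−0.05) = 0.02671875
defect: 0.25 × 0.5 × 0.55 × (1−0.4) = 0.04125
Highest score → defect.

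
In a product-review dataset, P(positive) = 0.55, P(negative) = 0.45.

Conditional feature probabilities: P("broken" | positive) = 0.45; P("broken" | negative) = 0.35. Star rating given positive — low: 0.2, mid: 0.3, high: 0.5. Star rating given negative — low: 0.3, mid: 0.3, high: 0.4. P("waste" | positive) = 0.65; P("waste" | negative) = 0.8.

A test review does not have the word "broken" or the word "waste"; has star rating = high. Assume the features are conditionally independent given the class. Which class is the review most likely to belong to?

positive: 0.55 × (1−0.45) × 0.5 × (1−0.65) = 0.0529375
negative: 0.45 × (1−0.35) × 0.4 × (1−0.8) = 0.0234
Highest score → positive.

positive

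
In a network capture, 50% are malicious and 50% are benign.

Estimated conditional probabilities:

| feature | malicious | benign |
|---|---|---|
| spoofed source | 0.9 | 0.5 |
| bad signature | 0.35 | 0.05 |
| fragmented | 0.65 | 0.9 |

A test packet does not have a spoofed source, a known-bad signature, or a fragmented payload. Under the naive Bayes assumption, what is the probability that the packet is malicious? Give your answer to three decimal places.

malicious: 0.5 × (1−0.9) × (1−0.35) × (1−0.65) = 0.011375
benign: 0.5 × (1−0.5) × (1−0.05) × (1−0.9) = 0.02375
P(malicious | x) = 0.011375 / 0.035125 ≈ 0.324

0.324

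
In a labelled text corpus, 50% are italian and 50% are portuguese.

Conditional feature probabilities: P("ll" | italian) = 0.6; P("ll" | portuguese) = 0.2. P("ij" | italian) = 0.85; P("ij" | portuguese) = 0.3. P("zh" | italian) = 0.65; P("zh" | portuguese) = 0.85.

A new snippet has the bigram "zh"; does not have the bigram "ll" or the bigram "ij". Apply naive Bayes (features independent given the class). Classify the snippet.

italian: 0.5 × (1−0.6) × (1−0.85) × 0.65 = 0.0195
portuguese: 0.5 × (1−0.2) × (1−0.3) × 0.85 = 0.238
Highest score → portuguese.

portuguese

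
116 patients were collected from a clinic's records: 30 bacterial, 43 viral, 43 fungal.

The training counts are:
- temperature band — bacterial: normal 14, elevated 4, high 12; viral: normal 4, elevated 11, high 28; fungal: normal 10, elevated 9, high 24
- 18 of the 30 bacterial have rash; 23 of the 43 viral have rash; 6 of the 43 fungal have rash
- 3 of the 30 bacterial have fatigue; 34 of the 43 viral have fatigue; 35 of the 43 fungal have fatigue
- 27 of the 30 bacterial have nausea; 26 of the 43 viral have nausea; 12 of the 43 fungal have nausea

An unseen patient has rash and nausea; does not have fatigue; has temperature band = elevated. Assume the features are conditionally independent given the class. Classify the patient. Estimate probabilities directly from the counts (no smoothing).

bacterial

bacterial: (30/116) × (4/30) × (18/30) × (27/30) × (27/30) ≈ 0.0167586
viral: (43/116) × (11/43) × (23/43) × (9/43) × (26/43) ≈ 0.00641908
fungal: (43/116) × (9/43) × (6/43) × (8/43) × (12/43) ≈ 0.000562085
Highest score → bacterial.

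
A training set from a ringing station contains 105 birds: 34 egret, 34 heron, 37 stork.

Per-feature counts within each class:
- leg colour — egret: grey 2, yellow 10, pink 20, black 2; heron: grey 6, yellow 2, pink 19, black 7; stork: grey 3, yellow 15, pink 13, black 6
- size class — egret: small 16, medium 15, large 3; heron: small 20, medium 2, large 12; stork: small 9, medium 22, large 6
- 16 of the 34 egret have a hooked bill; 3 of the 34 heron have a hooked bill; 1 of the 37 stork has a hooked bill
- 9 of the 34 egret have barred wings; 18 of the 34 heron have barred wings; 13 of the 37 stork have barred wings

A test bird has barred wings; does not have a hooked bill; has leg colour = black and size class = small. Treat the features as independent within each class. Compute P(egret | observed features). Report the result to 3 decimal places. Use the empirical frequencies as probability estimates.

egret: (34/105) × (2/34) × (16/34) × (18/34) × (9/34) ≈ 0.00125614
heron: (34/105) × (7/34) × (20/34) × (31/34) × (18/34) ≈ 0.0189294
stork: (37/105) × (6/37) × (9/37) × (36/37) × (13/37) ≈ 0.00475166
P(egret | x) = 0.00125614 / 0.0249372 ≈ 0.050

0.050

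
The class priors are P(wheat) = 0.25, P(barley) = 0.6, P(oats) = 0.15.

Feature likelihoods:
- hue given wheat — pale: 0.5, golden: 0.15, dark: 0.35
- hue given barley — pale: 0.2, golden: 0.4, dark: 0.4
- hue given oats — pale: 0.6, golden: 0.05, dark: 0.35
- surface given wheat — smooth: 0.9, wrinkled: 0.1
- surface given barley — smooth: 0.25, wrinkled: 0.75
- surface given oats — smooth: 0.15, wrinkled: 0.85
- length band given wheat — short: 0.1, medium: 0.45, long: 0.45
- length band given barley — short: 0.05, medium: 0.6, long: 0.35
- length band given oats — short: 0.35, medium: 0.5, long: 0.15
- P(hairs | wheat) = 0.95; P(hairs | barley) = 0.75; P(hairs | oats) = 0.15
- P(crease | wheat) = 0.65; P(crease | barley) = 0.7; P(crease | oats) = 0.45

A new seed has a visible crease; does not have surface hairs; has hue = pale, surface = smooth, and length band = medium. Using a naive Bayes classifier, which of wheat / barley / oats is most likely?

barley

wheat: 0.25 × 0.5 × 0.9 × 0.45 × (1−0.95) × 0.65 = 0.0016453125
barley: 0.6 × 0.2 × 0.25 × 0.6 × (1−0.75) × 0.7 = 0.00315
oats: 0.15 × 0.6 × 0.15 × 0.5 × (1−0.15) × 0.45 = 0.002581875
Highest score → barley.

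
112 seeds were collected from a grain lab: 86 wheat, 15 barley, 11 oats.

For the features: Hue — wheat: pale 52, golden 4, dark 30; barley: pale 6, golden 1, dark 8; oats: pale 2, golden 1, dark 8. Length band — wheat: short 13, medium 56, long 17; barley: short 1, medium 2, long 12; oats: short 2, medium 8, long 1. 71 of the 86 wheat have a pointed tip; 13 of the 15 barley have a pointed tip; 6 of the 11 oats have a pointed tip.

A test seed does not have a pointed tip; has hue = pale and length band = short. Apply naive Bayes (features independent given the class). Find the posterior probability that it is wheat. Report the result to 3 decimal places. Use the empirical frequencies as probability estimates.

0.862

wheat: (86/112) × (52/86) × (13/86) × (15/86) ≈ 0.0122412
barley: (15/112) × (6/15) × (1/15) × (2/15) ≈ 0.00047619
oats: (11/112) × (2/11) × (2/11) × (5/11) ≈ 0.0014758
P(wheat | x) = 0.0122412 / 0.01419319 ≈ 0.862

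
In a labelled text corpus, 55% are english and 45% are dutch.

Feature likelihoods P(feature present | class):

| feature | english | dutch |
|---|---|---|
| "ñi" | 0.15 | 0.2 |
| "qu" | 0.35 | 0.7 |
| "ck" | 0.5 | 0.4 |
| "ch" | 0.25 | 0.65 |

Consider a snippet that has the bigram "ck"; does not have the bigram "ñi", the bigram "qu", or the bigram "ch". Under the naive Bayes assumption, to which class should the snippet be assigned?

english

english: 0.55 × (1−0.15) × (1−0.35) × 0.5 × (1−0.25) = 0.113953125
dutch: 0.45 × (1−0.2) × (1−0.7) × 0.4 × (1−0.65) = 0.01512
Highest score → english.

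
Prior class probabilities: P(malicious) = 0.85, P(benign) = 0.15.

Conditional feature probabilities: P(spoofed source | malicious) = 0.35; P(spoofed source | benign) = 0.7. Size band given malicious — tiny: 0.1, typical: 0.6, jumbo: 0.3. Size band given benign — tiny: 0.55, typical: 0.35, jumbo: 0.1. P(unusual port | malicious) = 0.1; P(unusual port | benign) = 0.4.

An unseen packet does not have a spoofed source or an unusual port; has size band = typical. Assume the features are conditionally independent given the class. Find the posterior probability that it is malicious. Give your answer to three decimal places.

malicious: 0.85 × (1−0.35) × 0.6 × (1−0.1) = 0.29835
benign: 0.15 × (1−0.7) × 0.35 × (1−0.4) = 0.00945
P(malicious | x) = 0.29835 / 0.3078 ≈ 0.969

0.969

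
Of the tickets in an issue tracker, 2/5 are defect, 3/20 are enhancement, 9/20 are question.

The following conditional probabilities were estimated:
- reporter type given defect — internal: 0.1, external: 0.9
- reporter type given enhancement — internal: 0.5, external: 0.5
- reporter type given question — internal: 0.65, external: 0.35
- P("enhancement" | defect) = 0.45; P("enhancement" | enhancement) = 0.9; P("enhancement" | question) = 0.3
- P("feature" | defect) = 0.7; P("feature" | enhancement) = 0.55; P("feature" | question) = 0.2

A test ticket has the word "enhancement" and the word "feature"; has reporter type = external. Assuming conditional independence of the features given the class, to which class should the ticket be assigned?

defect: 0.4 × 0.9 × 0.45 × 0.7 = 0.1134
enhancement: 0.15 × 0.5 × 0.9 × 0.55 = 0.037125
question: 0.45 × 0.35 × 0.3 × 0.2 = 0.00945
Highest score → defect.

defect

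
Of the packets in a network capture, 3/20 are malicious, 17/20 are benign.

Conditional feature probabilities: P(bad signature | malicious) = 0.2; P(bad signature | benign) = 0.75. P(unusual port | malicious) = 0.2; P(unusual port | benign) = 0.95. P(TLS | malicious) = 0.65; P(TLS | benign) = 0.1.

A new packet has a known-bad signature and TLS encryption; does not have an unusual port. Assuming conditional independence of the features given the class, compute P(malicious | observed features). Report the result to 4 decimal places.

0.8303

malicious: 0.15 × 0.2 × (1−0.2) × 0.65 = 0.0156
benign: 0.85 × 0.75 × (1−0.95) × 0.1 = 0.0031875
P(malicious | x) = 0.0156 / 0.0187875 ≈ 0.8303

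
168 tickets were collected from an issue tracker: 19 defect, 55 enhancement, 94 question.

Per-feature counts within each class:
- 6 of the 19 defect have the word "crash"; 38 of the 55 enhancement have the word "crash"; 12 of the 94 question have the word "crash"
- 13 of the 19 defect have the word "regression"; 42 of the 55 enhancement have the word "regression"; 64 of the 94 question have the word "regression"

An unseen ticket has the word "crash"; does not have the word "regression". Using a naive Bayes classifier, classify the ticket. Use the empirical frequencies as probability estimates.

defect: (19/168) × (6/19) × (6/19) ≈ 0.0112782
enhancement: (55/168) × (38/55) × (13/55) ≈ 0.0534632
question: (94/168) × (12/94) × (30/94) ≈ 0.0227964
Highest score → enhancement.

enhancement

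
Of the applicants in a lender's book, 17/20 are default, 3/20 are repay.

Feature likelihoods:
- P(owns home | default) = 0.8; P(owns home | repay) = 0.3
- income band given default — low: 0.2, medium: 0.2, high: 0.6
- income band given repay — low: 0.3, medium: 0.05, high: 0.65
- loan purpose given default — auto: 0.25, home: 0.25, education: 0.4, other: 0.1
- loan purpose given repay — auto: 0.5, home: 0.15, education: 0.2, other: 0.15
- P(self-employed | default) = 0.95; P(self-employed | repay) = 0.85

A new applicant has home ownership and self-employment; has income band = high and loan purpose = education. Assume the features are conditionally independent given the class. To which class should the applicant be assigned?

default

default: 0.85 × 0.8 × 0.6 × 0.4 × 0.95 = 0.15504
repay: 0.15 × 0.3 × 0.65 × 0.2 × 0.85 = 0.0049725
Highest score → default.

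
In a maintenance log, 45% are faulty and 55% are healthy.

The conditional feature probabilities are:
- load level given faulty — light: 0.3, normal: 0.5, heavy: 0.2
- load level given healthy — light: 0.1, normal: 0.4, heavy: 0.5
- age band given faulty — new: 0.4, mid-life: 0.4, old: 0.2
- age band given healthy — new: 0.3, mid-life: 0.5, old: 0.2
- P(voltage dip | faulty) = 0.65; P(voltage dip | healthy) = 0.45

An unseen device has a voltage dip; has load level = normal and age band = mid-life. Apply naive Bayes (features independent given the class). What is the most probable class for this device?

faulty: 0.45 × 0.5 × 0.4 × 0.65 = 0.0585
healthy: 0.55 × 0.4 × 0.5 × 0.45 = 0.0495
Highest score → faulty.

faulty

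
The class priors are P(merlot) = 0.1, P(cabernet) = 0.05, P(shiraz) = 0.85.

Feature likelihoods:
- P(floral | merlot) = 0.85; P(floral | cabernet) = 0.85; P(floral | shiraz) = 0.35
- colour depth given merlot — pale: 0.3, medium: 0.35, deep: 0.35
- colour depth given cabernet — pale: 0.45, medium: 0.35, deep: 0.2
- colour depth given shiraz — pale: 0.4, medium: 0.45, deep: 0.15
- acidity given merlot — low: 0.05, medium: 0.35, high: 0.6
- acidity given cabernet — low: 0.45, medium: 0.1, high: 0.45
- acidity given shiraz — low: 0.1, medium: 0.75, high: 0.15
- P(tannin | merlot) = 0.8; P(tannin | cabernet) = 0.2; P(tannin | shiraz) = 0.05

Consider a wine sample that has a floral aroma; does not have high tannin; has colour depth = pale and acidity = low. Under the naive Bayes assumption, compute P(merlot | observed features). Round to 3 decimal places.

merlot: 0.1 × 0.85 × 0.3 × 0.05 × (1−0.8) = 0.000255
cabernet: 0.05 × 0.85 × 0.45 × 0.45 × (1−0.2) = 0.006885
shiraz: 0.85 × 0.35 × 0.4 × 0.1 × (1−0.05) = 0.011305
P(merlot | x) = 0.000255 / 0.018445 ≈ 0.014

0.014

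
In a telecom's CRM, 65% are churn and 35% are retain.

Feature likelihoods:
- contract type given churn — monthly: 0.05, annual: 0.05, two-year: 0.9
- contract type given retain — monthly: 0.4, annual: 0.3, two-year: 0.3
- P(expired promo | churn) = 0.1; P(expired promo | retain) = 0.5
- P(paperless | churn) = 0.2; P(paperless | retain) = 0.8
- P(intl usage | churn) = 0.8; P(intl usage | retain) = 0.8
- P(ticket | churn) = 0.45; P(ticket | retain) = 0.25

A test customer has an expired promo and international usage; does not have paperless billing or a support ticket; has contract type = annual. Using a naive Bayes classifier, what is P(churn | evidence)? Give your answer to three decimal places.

churn: 0.65 × 0.05 × 0.1 × (1−0.2) × 0.8 × (1−0.45) = 0.001144
retain: 0.35 × 0.3 × 0.5 × (1−0.8) × 0.8 × (1−0.25) = 0.0063
P(churn | x) = 0.001144 / 0.007444 ≈ 0.154

0.154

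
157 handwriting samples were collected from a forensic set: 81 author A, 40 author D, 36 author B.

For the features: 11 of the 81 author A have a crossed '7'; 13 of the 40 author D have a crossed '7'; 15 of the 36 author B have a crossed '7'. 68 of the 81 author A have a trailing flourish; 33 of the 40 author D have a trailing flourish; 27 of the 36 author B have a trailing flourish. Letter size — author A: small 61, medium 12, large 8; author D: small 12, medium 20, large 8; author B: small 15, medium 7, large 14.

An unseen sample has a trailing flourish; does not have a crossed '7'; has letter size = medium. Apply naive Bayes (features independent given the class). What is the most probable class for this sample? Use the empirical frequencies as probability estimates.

author D

author A: (81/157) × (70/81) × (68/81) × (12/81) ≈ 0.0554522
author D: (40/157) × (27/40) × (33/40) × (20/40) ≈ 0.0709395
author B: (36/157) × (21/36) × (27/36) × (7/36) ≈ 0.0195064
Highest score → author D.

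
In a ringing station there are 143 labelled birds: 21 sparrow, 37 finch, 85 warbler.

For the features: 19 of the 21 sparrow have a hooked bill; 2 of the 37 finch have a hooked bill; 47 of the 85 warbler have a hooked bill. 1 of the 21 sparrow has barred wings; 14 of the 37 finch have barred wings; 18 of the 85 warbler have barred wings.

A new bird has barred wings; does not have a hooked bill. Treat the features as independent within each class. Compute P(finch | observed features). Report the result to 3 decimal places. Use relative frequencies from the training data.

sparrow: (21/143) × (2/21) × (1/21) ≈ 0.000666001
finch: (37/143) × (35/37) × (14/37) ≈ 0.0926101
warbler: (85/143) × (38/85) × (18/85) ≈ 0.0562731
P(finch | x) = 0.0926101 / 0.149549201 ≈ 0.619

0.619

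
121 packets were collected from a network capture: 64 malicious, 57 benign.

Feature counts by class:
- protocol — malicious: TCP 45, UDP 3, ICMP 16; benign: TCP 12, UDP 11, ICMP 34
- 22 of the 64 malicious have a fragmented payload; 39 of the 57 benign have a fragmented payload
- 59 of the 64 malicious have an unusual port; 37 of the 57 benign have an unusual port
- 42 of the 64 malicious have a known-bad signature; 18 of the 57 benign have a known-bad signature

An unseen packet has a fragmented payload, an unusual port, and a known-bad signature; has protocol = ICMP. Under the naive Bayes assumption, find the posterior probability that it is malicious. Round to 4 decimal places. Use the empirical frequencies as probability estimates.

0.4110

malicious: (64/121) × (16/64) × (22/64) × (59/64) × (42/64) ≈ 0.0274991
benign: (57/121) × (34/57) × (39/57) × (37/57) × (18/57) ≈ 0.0394101
P(malicious | x) = 0.0274991 / 0.0669092 ≈ 0.4110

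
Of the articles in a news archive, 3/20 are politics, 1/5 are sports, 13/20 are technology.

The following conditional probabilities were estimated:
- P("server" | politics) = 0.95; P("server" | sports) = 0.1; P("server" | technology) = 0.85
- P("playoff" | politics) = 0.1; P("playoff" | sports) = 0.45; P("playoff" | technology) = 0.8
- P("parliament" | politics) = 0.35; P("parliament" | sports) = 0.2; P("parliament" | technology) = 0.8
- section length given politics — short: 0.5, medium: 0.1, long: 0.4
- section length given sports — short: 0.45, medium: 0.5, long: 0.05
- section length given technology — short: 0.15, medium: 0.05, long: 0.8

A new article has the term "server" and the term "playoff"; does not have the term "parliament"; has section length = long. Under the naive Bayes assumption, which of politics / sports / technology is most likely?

technology

politics: 0.15 × 0.95 × 0.1 × (1−0.35) × 0.4 = 0.003705
sports: 0.2 × 0.1 × 0.45 × (1−0.2) × 0.05 = 0.00036
technology: 0.65 × 0.85 × 0.8 × (1−0.8) × 0.8 = 0.07072
Highest score → technology.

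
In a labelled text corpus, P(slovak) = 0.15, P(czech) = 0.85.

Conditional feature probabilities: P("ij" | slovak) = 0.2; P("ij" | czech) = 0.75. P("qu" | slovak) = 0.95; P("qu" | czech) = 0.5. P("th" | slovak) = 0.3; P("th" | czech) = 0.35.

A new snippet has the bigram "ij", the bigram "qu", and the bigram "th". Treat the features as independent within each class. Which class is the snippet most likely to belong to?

czech

slovak: 0.15 × 0.2 × 0.95 × 0.3 = 0.00855
czech: 0.85 × 0.75 × 0.5 × 0.35 = 0.1115625
Highest score → czech.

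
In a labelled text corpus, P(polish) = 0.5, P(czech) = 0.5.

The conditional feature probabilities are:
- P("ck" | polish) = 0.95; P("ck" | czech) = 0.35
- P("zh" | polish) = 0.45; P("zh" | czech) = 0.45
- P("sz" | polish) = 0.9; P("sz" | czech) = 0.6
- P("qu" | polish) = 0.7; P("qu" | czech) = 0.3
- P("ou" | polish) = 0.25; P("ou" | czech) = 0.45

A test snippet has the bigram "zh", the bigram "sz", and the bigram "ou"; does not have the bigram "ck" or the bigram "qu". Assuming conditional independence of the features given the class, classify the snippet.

polish: 0.5 × (1−0.95) × 0.45 × 0.9 × (1−0.7) × 0.25 = 0.000759375
czech: 0.5 × (1−0.35) × 0.45 × 0.6 × (1−0.3) × 0.45 = 0.02764125
Highest score → czech.

czech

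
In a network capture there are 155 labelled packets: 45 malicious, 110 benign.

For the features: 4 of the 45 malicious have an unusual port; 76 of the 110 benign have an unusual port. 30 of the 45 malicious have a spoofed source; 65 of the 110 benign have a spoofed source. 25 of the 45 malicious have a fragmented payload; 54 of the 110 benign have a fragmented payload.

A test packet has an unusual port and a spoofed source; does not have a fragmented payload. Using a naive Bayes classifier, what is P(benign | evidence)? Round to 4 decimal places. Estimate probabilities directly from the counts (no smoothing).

malicious: (45/155) × (4/45) × (30/45) × (20/45) ≈ 0.00764636
benign: (110/155) × (76/110) × (65/110) × (56/110) ≈ 0.147502
P(benign | x) = 0.147502 / 0.15514836 ≈ 0.9507

0.9507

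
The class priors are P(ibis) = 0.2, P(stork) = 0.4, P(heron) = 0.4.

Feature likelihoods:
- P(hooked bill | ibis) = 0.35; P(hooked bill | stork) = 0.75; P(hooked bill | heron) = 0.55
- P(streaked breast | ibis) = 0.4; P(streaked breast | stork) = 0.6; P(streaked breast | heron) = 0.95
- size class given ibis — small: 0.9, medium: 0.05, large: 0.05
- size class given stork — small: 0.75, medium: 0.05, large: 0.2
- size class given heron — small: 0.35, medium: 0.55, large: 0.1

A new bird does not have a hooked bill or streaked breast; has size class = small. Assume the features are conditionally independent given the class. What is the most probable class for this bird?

ibis: 0.2 × (1−0.35) × (1−0.4) × 0.9 = 0.0702
stork: 0.4 × (1−0.75) × (1−0.6) × 0.75 = 0.03
heron: 0.4 × (1−0.55) × (1−0.95) × 0.35 = 0.00315
Highest score → ibis.

ibis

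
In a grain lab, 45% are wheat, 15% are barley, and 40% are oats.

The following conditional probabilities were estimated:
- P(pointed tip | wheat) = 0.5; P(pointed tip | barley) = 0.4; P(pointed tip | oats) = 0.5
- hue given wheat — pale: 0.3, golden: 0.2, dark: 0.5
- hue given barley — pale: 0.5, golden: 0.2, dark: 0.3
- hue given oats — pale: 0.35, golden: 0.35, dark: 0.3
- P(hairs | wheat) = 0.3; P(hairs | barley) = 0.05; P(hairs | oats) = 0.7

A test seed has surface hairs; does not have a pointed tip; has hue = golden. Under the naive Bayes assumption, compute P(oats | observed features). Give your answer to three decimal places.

0.773

wheat: 0.45 × (1−0.5) × 0.2 × 0.3 = 0.0135
barley: 0.15 × (1−0.4) × 0.2 × 0.05 = 0.0009
oats: 0.4 × (1−0.5) × 0.35 × 0.7 = 0.049
P(oats | x) = 0.049 / 0.0634 ≈ 0.773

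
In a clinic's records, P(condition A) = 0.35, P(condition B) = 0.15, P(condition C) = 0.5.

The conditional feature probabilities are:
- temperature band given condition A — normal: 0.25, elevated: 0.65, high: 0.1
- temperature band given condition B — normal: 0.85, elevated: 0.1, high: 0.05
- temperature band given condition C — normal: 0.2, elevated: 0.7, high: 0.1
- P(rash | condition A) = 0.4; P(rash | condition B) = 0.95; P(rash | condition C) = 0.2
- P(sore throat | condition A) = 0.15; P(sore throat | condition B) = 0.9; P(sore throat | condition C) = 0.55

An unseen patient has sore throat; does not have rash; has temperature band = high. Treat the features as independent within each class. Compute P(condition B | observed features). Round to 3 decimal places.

0.013

condition A: 0.35 × 0.1 × (1−0.4) × 0.15 = 0.00315
condition B: 0.15 × 0.05 × (1−0.95) × 0.9 = 0.0003375
condition C: 0.5 × 0.1 × (1−0.2) × 0.55 = 0.022
P(condition B | x) = 0.0003375 / 0.0254875 ≈ 0.013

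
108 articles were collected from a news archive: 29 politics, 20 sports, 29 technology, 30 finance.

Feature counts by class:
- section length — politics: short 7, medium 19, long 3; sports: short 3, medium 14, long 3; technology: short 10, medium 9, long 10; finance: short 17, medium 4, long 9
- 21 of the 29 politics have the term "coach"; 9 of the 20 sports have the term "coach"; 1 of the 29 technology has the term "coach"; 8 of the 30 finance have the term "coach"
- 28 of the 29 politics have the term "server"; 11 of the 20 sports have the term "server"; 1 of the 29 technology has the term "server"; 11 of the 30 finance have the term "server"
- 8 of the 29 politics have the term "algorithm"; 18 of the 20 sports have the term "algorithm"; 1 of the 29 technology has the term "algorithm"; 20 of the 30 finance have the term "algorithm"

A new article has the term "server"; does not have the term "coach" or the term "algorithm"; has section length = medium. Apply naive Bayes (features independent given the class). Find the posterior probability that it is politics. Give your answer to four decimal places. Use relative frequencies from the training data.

politics: (29/108) × (19/29) × (8/29) × (28/29) × (21/29) ≈ 0.0339315
sports: (20/108) × (14/20) × (11/20) × (11/20) × (2/20) ≈ 0.0039213
technology: (29/108) × (9/29) × (28/29) × (1/29) × (28/29) ≈ 0.0026788
finance: (30/108) × (4/30) × (22/30) × (11/30) × (10/30) ≈ 0.00331962
P(politics | x) = 0.0339315 / 0.04385122 ≈ 0.7738

0.7738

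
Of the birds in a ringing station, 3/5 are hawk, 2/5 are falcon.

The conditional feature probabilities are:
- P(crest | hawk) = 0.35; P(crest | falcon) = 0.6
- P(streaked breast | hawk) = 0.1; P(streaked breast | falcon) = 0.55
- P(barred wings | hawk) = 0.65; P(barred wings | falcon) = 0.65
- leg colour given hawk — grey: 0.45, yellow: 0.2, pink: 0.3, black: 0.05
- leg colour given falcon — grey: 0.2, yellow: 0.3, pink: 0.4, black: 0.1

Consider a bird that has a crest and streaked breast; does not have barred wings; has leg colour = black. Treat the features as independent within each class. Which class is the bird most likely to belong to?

falcon

hawk: 0.6 × 0.35 × 0.1 × (1−0.65) × 0.05 = 0.0003675
falcon: 0.4 × 0.6 × 0.55 × (1−0.65) × 0.1 = 0.00462
Highest score → falcon.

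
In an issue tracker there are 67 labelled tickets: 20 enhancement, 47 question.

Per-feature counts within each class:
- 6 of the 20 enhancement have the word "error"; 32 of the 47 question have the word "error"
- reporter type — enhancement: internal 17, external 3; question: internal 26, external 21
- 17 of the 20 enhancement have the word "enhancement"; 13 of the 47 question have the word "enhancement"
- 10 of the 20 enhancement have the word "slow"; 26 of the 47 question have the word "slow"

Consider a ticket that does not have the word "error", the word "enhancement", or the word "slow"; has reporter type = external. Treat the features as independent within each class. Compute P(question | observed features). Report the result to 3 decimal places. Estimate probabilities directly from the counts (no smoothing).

enhancement: (20/67) × (14/20) × (3/20) × (3/20) × (10/20) ≈ 0.00235075
question: (47/67) × (15/47) × (21/47) × (34/47) × (21/47) ≈ 0.0323326
P(question | x) = 0.0323326 / 0.03468335 ≈ 0.932

0.932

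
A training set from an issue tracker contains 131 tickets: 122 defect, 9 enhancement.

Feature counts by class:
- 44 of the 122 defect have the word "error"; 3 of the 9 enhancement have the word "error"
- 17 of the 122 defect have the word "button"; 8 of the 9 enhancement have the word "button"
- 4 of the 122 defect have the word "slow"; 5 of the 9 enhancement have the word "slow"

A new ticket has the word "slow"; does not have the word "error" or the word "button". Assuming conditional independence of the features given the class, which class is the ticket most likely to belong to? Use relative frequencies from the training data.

defect

defect: (122/131) × (78/122) × (105/122) × (4/122) ≈ 0.0168017
enhancement: (9/131) × (6/9) × (1/9) × (5/9) ≈ 0.00282725
Highest score → defect.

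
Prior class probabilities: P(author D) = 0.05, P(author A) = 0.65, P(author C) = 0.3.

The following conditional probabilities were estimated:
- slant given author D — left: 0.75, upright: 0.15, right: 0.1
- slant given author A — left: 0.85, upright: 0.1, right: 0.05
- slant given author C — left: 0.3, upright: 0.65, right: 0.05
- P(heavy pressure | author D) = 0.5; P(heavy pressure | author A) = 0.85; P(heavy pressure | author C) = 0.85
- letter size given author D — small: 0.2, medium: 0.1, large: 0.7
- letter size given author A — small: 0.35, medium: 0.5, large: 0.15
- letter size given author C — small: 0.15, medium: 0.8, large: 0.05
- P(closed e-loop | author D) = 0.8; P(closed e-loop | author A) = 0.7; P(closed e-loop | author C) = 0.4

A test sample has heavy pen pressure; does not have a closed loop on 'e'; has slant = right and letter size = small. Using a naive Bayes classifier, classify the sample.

author D: 0.05 × 0.1 × 0.5 × 0.2 × (1−0.8) = 0.0001
author A: 0.65 × 0.05 × 0.85 × 0.35 × (1−0.7) = 0.002900625
author C: 0.3 × 0.05 × 0.85 × 0.15 × (1−0.4) = 0.0011475
Highest score → author A.

author A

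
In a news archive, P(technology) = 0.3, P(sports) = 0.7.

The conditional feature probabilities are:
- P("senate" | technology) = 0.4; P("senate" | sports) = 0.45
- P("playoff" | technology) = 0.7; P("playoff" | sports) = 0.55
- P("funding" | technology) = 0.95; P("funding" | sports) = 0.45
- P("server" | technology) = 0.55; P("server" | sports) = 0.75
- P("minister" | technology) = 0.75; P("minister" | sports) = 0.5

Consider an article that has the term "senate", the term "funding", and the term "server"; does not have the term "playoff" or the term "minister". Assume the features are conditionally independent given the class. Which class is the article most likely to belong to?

technology: 0.3 × 0.4 × (1−0.7) × 0.95 × 0.55 × (1−0.75) = 0.0047025
sports: 0.7 × 0.45 × (1−0.55) × 0.45 × 0.75 × (1−0.5) = 0.0239203125
Highest score → sports.

sports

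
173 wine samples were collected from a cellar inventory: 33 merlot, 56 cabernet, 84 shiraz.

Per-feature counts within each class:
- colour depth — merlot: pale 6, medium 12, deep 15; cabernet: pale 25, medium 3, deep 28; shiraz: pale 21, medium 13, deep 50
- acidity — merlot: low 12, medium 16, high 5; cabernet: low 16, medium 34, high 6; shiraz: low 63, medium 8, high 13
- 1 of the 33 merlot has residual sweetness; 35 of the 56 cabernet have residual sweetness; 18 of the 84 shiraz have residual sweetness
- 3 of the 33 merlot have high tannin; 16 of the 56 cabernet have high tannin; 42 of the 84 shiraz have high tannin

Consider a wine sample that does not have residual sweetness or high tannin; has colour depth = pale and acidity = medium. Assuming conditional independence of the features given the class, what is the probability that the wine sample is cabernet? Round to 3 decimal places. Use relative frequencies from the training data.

merlot: (33/173) × (6/33) × (16/33) × (32/33) × (30/33) ≈ 0.0148236
cabernet: (56/173) × (25/56) × (34/56) × (21/56) × (40/56) ≈ 0.0235011
shiraz: (84/173) × (21/84) × (8/84) × (66/84) × (42/84) ≈ 0.0045417
P(cabernet | x) = 0.0235011 / 0.0428664 ≈ 0.548

0.548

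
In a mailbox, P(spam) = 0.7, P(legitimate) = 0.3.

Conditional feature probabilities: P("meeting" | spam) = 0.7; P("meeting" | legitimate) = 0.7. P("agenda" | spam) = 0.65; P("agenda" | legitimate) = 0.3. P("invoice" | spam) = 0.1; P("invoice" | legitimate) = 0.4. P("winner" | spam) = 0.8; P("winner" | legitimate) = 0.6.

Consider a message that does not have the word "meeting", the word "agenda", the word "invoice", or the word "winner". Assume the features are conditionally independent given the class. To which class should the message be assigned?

legitimate

spam: 0.7 × (1−0.7) × (1−0.65) × (1−0.1) × (1−0.8) = 0.01323
legitimate: 0.3 × (1−0.7) × (1−0.3) × (1−0.4) × (1−0.6) = 0.01512
Highest score → legitimate.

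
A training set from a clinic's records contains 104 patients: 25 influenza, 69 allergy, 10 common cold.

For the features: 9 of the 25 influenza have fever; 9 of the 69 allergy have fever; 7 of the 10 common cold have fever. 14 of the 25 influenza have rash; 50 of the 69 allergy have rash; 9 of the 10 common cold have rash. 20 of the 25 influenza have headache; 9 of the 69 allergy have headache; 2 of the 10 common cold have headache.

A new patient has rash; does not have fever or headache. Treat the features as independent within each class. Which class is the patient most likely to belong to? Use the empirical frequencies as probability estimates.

allergy

influenza: (25/104) × (16/25) × (14/25) × (5/25) ≈ 0.0172308
allergy: (69/104) × (60/69) × (50/69) × (60/69) ≈ 0.363531
common cold: (10/104) × (3/10) × (9/10) × (8/10) ≈ 0.0207692
Highest score → allergy.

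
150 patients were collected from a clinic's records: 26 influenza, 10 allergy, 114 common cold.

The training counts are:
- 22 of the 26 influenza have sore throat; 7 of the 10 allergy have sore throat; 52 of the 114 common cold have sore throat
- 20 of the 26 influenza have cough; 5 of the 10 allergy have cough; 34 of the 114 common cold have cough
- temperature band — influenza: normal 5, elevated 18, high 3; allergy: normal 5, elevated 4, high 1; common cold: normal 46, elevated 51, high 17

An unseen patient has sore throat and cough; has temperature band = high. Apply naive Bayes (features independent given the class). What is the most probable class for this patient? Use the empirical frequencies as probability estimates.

common cold

influenza: (26/150) × (22/26) × (20/26) × (3/26) ≈ 0.0130178
allergy: (10/150) × (7/10) × (5/10) × (1/10) ≈ 0.00233333
common cold: (114/150) × (52/114) × (34/114) × (17/114) ≈ 0.0154181
Highest score → common cold.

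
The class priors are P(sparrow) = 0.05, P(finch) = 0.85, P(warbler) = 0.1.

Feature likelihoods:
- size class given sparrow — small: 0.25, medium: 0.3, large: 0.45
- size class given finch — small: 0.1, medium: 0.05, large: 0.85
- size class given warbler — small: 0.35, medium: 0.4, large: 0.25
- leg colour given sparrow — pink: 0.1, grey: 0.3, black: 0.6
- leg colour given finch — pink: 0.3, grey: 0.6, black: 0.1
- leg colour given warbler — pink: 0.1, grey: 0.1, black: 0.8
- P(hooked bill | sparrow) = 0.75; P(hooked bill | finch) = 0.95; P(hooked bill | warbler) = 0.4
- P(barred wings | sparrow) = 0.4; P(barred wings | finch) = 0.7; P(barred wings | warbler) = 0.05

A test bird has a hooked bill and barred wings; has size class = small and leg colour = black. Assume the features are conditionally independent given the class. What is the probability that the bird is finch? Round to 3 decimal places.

0.668

sparrow: 0.05 × 0.25 × 0.6 × 0.75 × 0.4 = 0.00225
finch: 0.85 × 0.1 × 0.1 × 0.95 × 0.7 = 0.0056525
warbler: 0.1 × 0.35 × 0.8 × 0.4 × 0.05 = 0.00056
P(finch | x) = 0.0056525 / 0.0084625 ≈ 0.668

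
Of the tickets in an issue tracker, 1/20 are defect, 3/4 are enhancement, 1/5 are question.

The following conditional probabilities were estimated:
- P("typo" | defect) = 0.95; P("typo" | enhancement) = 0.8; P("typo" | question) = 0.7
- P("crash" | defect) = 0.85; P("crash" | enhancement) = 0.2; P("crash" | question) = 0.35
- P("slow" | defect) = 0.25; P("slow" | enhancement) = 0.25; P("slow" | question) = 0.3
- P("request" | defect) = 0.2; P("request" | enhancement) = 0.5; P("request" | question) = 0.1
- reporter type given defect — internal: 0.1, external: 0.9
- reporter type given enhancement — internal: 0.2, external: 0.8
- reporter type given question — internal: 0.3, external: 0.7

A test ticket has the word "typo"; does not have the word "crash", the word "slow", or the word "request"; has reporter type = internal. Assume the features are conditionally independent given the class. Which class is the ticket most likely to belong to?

enhancement

defect: 0.05 × 0.95 × (1−0.85) × (1−0.25) × (1−0.2) × 0.1 = 0.0004275
enhancement: 0.75 × 0.8 × (1−0.2) × (1−0.25) × (1−0.5) × 0.2 = 0.036
question: 0.2 × 0.7 × (1−0.35) × (1−0.3) × (1−0.1) × 0.3 = 0.017199
Highest score → enhancement.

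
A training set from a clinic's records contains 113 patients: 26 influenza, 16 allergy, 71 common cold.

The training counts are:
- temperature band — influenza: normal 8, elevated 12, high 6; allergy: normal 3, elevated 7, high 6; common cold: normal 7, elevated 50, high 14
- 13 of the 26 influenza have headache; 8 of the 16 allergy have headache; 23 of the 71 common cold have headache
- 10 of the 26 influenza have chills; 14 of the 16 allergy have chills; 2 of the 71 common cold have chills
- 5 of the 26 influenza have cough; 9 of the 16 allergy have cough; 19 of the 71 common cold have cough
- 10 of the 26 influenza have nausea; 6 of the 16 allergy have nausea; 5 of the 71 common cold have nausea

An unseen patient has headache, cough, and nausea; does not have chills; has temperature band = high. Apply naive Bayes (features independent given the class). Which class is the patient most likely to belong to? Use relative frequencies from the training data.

influenza

influenza: (26/113) × (6/26) × (13/26) × (16/26) × (5/26) × (10/26) ≈ 0.00120841
allergy: (16/113) × (6/16) × (8/16) × (2/16) × (9/16) × (6/16) ≈ 0.000700014
common cold: (71/113) × (14/71) × (23/71) × (69/71) × (19/71) × (5/71) ≈ 0.00073505
Highest score → influenza.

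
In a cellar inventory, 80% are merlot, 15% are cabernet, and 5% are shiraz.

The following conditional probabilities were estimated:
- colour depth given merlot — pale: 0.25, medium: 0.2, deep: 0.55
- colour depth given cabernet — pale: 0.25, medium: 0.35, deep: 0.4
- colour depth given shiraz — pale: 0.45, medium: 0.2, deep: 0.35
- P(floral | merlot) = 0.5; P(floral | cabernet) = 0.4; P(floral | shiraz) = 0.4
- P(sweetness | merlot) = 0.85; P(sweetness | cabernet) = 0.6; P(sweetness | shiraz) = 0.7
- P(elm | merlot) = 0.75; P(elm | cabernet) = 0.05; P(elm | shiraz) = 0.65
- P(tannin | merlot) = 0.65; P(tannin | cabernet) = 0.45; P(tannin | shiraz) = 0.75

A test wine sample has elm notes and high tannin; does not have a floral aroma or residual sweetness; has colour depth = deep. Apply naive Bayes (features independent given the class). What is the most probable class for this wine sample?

merlot: 0.8 × 0.55 × (1−0.5) × (1−0.85) × 0.75 × 0.65 = 0.0160875
cabernet: 0.15 × 0.4 × (1−0.4) × (1−0.6) × 0.05 × 0.45 = 0.000324
shiraz: 0.05 × 0.35 × (1−0.4) × (1−0.7) × 0.65 × 0.75 = 0.001535625
Highest score → merlot.

merlot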